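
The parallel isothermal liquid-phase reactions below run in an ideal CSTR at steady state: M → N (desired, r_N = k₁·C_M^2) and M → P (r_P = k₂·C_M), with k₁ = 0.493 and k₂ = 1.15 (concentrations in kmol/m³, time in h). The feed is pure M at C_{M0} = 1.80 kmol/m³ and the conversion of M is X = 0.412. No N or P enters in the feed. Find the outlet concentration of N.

0.231 kmol/m³

Exit C_M = C_{M0}(1−X) = 1.80×0.588 = 1.058 kmol/m³.
In a CSTR the entire volume is at exit conditions, so r_N = 0.493×1.058^2 = 0.5523 and r_P = 1.15×1.058 = 1.217.
Fraction of consumed M going to N: r_N/(r_N+r_P) = 0.3121.
C_N = 0.3121·C_{M0}·X = 0.3121×1.80×0.412 = 0.231 kmol/m³.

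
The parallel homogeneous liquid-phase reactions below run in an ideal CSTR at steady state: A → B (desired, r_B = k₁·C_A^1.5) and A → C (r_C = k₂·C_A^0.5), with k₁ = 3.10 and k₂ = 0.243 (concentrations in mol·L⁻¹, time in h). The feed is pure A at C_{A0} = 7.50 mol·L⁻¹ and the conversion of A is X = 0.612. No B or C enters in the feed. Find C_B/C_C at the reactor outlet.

37.1

Exit C_A = C_{A0}(1−X) = 7.50×0.388 = 2.910 mol·L⁻¹.
Rates in a CSTR are evaluated at the outlet concentration: r_B = 3.10×2.910^1.5 = 15.39, r_C = 0.243×2.910^0.5 = 0.4145.
Overall selectivity = C_B/C_C = r_Bτ/(r_Cτ) = r_B/r_C = 37.1.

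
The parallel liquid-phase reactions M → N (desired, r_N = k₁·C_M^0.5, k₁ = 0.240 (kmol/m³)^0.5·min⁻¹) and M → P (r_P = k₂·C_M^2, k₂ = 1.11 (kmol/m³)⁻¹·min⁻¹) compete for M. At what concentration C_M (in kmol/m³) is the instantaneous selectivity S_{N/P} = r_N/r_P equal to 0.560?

S_{N/P} = (k₁/k₂)·C_M^-1.5 ⇒ C_M = (S·k₂/k₁)^(1/(-1.5)).
= (0.560×1.11/0.240)^(-0.6667) = (2.590)^(-0.6667) = 0.530 kmol/m³.

0.530 kmol/m³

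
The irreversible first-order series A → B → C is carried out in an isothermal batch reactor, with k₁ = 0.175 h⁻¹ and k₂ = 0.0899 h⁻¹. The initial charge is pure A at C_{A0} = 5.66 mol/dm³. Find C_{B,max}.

2.80 mol/dm³

For a first-order series the maximum intermediate yield is C_{B,max}/C_{A0} = (k₁/k₂)^[k₂/(k₂−k₁)].
= (0.175/0.0899)^(0.0899/(0.0899−0.175)) = (1.947)^(-1.056) = 0.4948.
C_{B,max} = 0.4948×5.66 = 2.80 mol/dm³.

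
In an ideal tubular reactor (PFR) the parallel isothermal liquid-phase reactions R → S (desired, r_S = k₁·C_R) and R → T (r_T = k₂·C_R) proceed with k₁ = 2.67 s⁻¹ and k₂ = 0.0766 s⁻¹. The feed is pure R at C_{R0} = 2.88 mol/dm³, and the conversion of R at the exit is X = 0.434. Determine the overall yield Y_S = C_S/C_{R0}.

0.422

C_R = C_{R0}(1−X) = 1.630 mol/dm³.
Both paths are first order in R, so the instantaneous fraction to S is constant: dC_S/d(−C_R) = k₁/(k₁+k₂) = 0.9721.
C_S = 0.9721·(C_{R0}−C_R) = 0.9721×1.250 = 1.22 mol/dm³.
Y_S = C_S/C_{R0} = 1.215/2.88 = 0.422.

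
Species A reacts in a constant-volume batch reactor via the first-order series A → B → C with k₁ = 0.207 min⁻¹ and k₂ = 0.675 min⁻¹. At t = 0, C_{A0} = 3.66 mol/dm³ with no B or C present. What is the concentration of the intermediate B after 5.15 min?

0.507 mol/dm³

The intermediate concentration in a first-order A→B→C sequence is C_B = k₁C_{A0}(e^(−k₁t) − e^(−k₂t))/(k₂−k₁).
e^(−k₁t) = e^(−0.207×5.15) = e^(−1.066) = 0.3444; e^(−k₂t) = e^(−3.476) = 0.03092.
C_B = 0.207×3.66/(0.675−0.207) × (0.3444−0.03092) = 1.619×0.3134 = 0.5074 mol/dm³.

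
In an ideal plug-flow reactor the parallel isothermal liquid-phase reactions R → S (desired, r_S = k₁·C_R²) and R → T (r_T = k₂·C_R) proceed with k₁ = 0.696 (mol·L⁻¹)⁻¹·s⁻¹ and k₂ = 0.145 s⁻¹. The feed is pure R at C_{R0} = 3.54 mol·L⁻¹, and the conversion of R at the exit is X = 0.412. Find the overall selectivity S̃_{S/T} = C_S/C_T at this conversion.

13.2

C_R = C_{R0}(1−X) = 2.082 mol·L⁻¹.
Along a PFR/batch, dC_T/dC_R = −r_T/(r_S+r_T) = −k₂/(k₂+k₁·C_R).
Integrating from C_{R0} to C_R: C_T = (0.145/0.696)·ln[(0.145+0.696·3.54)/(0.145+0.696·2.08)] = 0.2083·ln(2.609/1.594) = 0.1027 mol·L⁻¹.
Then C_S = (C_{R0}−C_R) − C_T = 1.458 − 0.1027 = 1.356 mol·L⁻¹.
S̃_{S/T} = C_S/C_T = 1.356/0.1027 = 13.2.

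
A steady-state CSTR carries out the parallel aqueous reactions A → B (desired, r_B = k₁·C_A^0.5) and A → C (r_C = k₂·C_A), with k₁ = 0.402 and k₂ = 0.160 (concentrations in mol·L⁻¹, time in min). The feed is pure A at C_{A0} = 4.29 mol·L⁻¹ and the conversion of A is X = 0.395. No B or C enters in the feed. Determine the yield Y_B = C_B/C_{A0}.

Exit C_A = C_{A0}(1−X) = 4.29×0.605 = 2.595 mol·L⁻¹.
A CSTR operates uniformly at the exit composition, giving r_B = 0.6476 and r_C = 0.4153 (each k·C_A^n at C_A = 2.595).
Fraction of consumed A going to B: r_B/(r_B+r_C) = 0.6093.
C_B = 0.6093·C_{A0}·X = 0.6093×4.29×0.395 = 1.03 mol·L⁻¹; Y_B = C_B/C_{A0} = 0.241.

0.241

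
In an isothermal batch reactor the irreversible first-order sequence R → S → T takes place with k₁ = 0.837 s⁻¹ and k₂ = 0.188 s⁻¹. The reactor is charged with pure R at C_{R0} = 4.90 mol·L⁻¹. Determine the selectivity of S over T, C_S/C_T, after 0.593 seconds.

Solving the coupled first-order balances gives C_S(t) = [k₁/(k₂−k₁)]·C_{R0}·(e^(−k₁t) − e^(−k₂t)).
e^(−k₁t) = e^(−0.837×0.593) = e^(−0.4963) = 0.6088; e^(−k₂t) = e^(−0.1115) = 0.8945.
C_S = 0.837×4.90/(0.188−0.837) × (0.6088−0.8945) = (-6.319)×(-0.2858) = 1.806 mol·L⁻¹.
C_R = C_{R0}e^(−k₁t) = 2.983 mol·L⁻¹, so C_T = C_{R0}−C_R−C_S = 0.1113 mol·L⁻¹; C_S/C_T = 16.2.

16.2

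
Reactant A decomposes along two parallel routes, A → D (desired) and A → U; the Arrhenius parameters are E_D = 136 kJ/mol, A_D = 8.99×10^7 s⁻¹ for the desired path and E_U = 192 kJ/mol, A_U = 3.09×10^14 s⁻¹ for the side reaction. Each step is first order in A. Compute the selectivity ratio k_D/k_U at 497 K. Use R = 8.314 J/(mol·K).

0.224

Since both paths have the same order in A, the concentration cancels and S_{D/U} = k_D/k_U = (A_D/A_U)·exp[(E_U−E_D)/(RT)].
(E_U−E_D)/(RT) = (192−136)×10³/(8.314×497) = 56000/4132 = 13.55.
k_D/k_U = (8.99×10^7/3.09×10^14)·exp(13.55) = 2.909×10^-7 × 7.688×10^5 = 0.224.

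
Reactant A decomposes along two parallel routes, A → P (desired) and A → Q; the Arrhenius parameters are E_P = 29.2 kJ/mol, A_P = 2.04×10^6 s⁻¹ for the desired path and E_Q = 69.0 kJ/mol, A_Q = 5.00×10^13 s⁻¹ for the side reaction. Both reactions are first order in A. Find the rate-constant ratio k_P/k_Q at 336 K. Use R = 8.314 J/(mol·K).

Since both paths have the same order in A, the concentration cancels and S_{P/Q} = k_P/k_Q = (A_P/A_Q)·exp[(E_Q−E_P)/(RT)].
(E_Q−E_P)/(RT) = (69.0−29.2)×10³/(8.314×336) = 39800/2794 = 14.25.
k_P/k_Q = (2.04×10^6/5.00×10^13)·exp(14.25) = 4.080×10^-8 × 1.540×10^6 = 0.0628.

0.0628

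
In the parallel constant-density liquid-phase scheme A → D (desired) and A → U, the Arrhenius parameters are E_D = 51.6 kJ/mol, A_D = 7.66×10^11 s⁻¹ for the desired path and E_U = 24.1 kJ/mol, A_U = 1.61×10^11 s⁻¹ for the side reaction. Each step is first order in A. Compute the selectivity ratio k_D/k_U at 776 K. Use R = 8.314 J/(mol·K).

0.0670

k_D/k_U = (A_D/A_U)·exp[−(E_D−E_U)/(RT)] = (A_D/A_U)·exp[(E_U−E_D)/(RT)].
(E_U−E_D)/(RT) = (24.1−51.6)×10³/(8.314×776) = -27500/6452 = -4.262.
k_D/k_U = (7.66×10^11/1.61×10^11)·exp(-4.262) = 4.758 × 0.01409 = 0.0670.
Since E_D > E_U, raising the temperature improves selectivity toward D.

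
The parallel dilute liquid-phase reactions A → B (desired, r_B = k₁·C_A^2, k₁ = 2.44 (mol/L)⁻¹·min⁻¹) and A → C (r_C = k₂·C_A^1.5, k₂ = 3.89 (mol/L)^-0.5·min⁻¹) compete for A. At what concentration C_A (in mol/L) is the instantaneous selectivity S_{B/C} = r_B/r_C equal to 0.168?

0.0717 mol/L

S_{B/C} = (k₁/k₂)·C_A^0.5 ⇒ C_A = (S·k₂/k₁)^(2).
= (0.168×3.89/2.44)^(2) = (0.2678)^(2) = 0.0717 mol/L.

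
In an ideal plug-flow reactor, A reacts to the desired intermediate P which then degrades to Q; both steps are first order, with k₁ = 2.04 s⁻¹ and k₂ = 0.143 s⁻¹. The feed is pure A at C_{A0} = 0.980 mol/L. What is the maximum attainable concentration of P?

Evaluating C_P at τ_opt = ln(k₂/k₁)/(k₂−k₁) gives C_{P,max}/C_{A0} = (k₁/k₂)^[k₂/(k₂−k₁)].
= (2.04/0.143)^(0.143/(0.143−2.04)) = (14.27)^(-0.07538) = 0.8184.
C_{P,max} = 0.8184×0.980 = 0.802 mol/L.

0.802 mol/L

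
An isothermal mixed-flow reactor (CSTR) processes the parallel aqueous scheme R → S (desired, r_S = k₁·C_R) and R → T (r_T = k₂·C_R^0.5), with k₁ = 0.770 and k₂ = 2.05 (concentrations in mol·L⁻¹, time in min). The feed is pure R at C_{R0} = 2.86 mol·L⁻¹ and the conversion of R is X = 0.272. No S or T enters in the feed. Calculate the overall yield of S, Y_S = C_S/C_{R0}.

Exit C_R = C_{R0}(1−X) = 2.86×0.728 = 2.082 mol·L⁻¹.
Rates in a CSTR are evaluated at the outlet concentration: r_S = 0.770×2.082 = 1.603, r_T = 2.05×2.082^0.5 = 2.958.
Fraction of consumed R going to S: r_S/(r_S+r_T) = 0.3515.
C_S = 0.3515·C_{R0}·X = 0.3515×2.86×0.272 = 0.273 mol·L⁻¹; Y_S = C_S/C_{R0} = 0.0956.

0.0956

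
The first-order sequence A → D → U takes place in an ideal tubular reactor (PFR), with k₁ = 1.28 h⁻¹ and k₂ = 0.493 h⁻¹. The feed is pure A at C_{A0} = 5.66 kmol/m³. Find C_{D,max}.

At the optimum, C_{D,max}/C_{A0} = (k₁/k₂)^[k₂/(k₂−k₁)].
= (1.28/0.493)^(0.493/(0.493−1.28)) = (2.596)^(-0.6264) = 0.5501.
C_{D,max} = 0.5501×5.66 = 3.11 kmol/m³.

3.11 kmol/m³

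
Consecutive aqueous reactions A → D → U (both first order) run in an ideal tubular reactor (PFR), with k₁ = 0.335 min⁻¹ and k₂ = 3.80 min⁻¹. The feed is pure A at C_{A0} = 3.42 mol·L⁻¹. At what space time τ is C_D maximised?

For first-order series the maximum of C_D occurs at τ_opt = ln(k₂/k₁)/(k₂−k₁).
= ln(3.80/0.335)/(3.80−0.335) = ln(11.34)/3.465 = 2.429/3.465 = 0.701 min.

0.701 min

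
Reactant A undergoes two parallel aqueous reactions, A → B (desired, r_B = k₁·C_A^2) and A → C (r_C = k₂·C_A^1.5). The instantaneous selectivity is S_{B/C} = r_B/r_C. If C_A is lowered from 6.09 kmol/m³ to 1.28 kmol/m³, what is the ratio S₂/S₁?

0.458

S_{B/C} = (k₁/k₂)·C_A^0.5, so S₂/S₁ = (C_{A,2}/C_{A,1})^0.5.
= (1.28/6.09)^0.5 = (0.2102)^0.5 = 0.458.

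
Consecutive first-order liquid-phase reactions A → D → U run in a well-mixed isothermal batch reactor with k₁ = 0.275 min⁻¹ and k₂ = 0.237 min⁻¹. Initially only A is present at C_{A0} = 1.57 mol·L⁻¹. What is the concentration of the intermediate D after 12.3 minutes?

0.230 mol·L⁻¹

The intermediate concentration in a first-order A→B→C sequence is C_D = k₁C_{A0}(e^(−k₁t) − e^(−k₂t))/(k₂−k₁).
e^(−k₁t) = e^(−0.275×12.3) = e^(−3.383) = 0.03396; e^(−k₂t) = e^(−2.915) = 0.05420.
C_D = 0.275×1.57/(0.237−0.275) × (0.03396−0.05420) = (-11.36)×(-0.02024) = 0.2299 mol·L⁻¹.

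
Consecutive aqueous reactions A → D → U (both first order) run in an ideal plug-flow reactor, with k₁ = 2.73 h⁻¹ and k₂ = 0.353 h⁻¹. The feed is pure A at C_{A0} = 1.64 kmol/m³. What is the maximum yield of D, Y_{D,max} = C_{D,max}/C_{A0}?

0.738

For a first-order series the maximum intermediate yield is C_{D,max}/C_{A0} = (k₁/k₂)^[k₂/(k₂−k₁)].
= (2.73/0.353)^(0.353/(0.353−2.73)) = (7.734)^(-0.1485) = 0.7380.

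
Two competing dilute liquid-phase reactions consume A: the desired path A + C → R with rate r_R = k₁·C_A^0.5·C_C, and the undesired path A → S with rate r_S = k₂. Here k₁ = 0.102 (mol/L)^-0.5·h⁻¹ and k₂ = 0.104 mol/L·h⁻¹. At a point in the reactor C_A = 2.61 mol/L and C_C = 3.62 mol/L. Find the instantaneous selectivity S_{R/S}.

S_{R/S} = r_R/r_S = (k₁·C_A^0.5·C_C)/(k₂) = (k₁/k₂)·C_A^0.5·C_C.
= (0.102×2.610^0.5×3.620) / (0.104) = 0.5965/0.1040 = 5.74.
Since the desired path is higher order in A, keeping C_A high (PFR or concentrated feed) favours R.

5.74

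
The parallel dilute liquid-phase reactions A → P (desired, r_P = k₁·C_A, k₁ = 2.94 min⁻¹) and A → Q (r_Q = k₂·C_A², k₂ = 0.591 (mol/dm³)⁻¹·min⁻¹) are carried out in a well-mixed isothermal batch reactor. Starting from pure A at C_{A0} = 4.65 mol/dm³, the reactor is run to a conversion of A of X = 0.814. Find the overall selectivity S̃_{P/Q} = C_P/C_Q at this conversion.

1.91

C_A = C_{A0}(1−X) = 0.8649 mol/dm³.
Along a PFR/batch, dC_P/dC_A = −r_P/(r_P+r_Q) = −k₁/(k₁+k₂·C_A).
Integrating from C_{A0} to C_A: C_P = (2.94/0.591)·ln[(2.94+0.591·4.65)/(2.94+0.591·0.865)] = 4.975·ln(5.688/3.451) = 2.486 mol/dm³.
C_Q = (C_{A0}−C_A)−C_P = 1.299 mol/dm³; S̃_{P/Q} = 2.486/1.299 = 1.91.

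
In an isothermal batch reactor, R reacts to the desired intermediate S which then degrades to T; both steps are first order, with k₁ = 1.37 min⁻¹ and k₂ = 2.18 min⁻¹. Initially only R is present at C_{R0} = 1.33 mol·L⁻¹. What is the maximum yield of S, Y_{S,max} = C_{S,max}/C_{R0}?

At the optimum, C_{S,max}/C_{R0} = (k₁/k₂)^[k₂/(k₂−k₁)].
= (1.37/2.18)^(2.18/(2.18−1.37)) = (0.6284)^(2.691) = 0.2865.

0.286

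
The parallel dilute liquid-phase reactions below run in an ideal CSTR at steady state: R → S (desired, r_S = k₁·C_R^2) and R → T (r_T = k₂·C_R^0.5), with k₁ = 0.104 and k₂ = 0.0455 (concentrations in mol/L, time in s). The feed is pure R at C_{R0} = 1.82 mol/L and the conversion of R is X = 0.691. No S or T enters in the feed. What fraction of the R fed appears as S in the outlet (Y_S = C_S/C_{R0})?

0.339

Exit C_R = C_{R0}(1−X) = 1.82×0.309 = 0.5624 mol/L.
A CSTR operates uniformly at the exit composition, giving r_S = 0.03289 and r_T = 0.03412 (each k·C_R^n at C_R = 0.5624).
Fraction of consumed R going to S: r_S/(r_S+r_T) = 0.4908.
C_S = 0.4908·C_{R0}·X = 0.4908×1.82×0.691 = 0.617 mol/L; Y_S = C_S/C_{R0} = 0.339.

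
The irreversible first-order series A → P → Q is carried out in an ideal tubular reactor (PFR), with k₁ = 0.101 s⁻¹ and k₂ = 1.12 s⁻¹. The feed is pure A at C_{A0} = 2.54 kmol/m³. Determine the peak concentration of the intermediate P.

Evaluating C_P at τ_opt = ln(k₂/k₁)/(k₂−k₁) gives C_{P,max}/C_{A0} = (k₁/k₂)^[k₂/(k₂−k₁)].
= (0.101/1.12)^(1.12/(1.12−0.101)) = (0.09018)^(1.099) = 0.07105.
C_{P,max} = 0.07105×2.54 = 0.180 kmol/m³.

0.180 kmol/m³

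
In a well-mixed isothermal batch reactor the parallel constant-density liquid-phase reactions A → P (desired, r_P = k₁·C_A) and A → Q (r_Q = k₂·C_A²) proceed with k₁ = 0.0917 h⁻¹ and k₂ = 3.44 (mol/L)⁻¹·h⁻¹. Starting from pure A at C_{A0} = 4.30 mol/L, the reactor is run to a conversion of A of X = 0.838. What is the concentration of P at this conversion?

C_A = C_{A0}(1−X) = 0.6966 mol/L.
Along a PFR/batch, dC_P/dC_A = −r_P/(r_P+r_Q) = −k₁/(k₁+k₂·C_A).
Integrating from C_{A0} to C_A: C_P = (0.0917/3.44)·ln[(0.0917+3.44·4.30)/(0.0917+3.44·0.697)] = 0.02666·ln(14.88/2.488) = 0.04768 mol/L.

0.0477 mol/L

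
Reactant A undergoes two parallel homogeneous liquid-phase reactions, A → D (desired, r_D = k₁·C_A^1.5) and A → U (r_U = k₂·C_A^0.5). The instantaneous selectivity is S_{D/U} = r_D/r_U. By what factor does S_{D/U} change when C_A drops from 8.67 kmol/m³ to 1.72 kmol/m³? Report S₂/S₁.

S_{D/U} = (k₁/k₂)·C_A, so S₂/S₁ = (C_{A,2}/C_{A,1}).
= 1.72/8.67 = 0.198.
Selectivity toward D falls as C_A falls — high-concentration operation is favoured.

0.198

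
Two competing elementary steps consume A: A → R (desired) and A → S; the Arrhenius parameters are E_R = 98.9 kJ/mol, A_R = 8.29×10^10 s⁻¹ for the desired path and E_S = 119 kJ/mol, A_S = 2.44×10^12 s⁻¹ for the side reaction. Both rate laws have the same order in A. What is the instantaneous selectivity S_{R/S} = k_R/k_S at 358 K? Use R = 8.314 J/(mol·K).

Since both paths have the same order in A, the concentration cancels and S_{R/S} = k_R/k_S = (A_R/A_S)·exp[(E_S−E_R)/(RT)].
(E_S−E_R)/(RT) = (119−98.9)×10³/(8.314×358) = 20100/2976 = 6.753.
k_R/k_S = (8.29×10^10/2.44×10^12)·exp(6.753) = 0.03398 × 856.7 = 29.1.

29.1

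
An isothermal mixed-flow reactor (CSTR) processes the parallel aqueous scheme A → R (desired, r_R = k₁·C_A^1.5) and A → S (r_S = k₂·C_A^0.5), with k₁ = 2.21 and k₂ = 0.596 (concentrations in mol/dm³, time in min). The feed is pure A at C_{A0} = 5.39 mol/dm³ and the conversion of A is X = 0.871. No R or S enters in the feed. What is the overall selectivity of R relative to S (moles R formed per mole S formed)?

Exit C_A = C_{A0}(1−X) = 5.39×0.129 = 0.6953 mol/dm³.
In a CSTR the entire volume is at exit conditions, so r_R = 2.21×0.6953^1.5 = 1.281 and r_S = 0.596×0.6953^0.5 = 0.4970.
Overall selectivity = C_R/C_S = r_Rτ/(r_Sτ) = r_R/r_S = 2.58.

2.58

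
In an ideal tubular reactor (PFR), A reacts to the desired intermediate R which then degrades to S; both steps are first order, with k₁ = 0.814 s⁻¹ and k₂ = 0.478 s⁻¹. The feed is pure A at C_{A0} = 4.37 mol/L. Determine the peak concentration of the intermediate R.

Evaluating C_R at τ_opt = ln(k₂/k₁)/(k₂−k₁) gives C_{R,max}/C_{A0} = (k₁/k₂)^[k₂/(k₂−k₁)].
= (0.814/0.478)^(0.478/(0.478−0.814)) = (1.703)^(-1.423) = 0.4689.
C_{R,max} = 0.4689×4.37 = 2.05 mol/L.

2.05 mol/L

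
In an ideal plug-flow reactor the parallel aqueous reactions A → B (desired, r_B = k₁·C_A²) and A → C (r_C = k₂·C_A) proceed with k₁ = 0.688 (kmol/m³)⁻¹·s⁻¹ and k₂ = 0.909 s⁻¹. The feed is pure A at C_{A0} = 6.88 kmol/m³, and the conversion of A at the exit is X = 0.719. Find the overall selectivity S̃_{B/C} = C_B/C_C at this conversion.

C_A = C_{A0}(1−X) = 1.933 kmol/m³.
Along a PFR/batch, dC_C/dC_A = −r_C/(r_B+r_C) = −k₂/(k₂+k₁·C_A).
Integrating from C_{A0} to C_A: C_C = (0.909/0.688)·ln[(0.909+0.688·6.88)/(0.909+0.688·1.93)] = 1.321·ln(5.642/2.239) = 1.221 kmol/m³.
Then C_B = (C_{A0}−C_A) − C_C = 4.947 − 1.221 = 3.726 kmol/m³.
S̃_{B/C} = C_B/C_C = 3.726/1.221 = 3.05.

3.05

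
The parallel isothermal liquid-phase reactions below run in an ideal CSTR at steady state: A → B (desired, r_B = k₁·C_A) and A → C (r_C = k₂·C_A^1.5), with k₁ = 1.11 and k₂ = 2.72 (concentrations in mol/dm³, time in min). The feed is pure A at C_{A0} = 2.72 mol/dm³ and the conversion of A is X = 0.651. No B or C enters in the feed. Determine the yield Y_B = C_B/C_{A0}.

0.192

Exit C_A = C_{A0}(1−X) = 2.72×0.349 = 0.9493 mol/dm³.
Rates in a CSTR are evaluated at the outlet concentration: r_B = 1.11×0.9493 = 1.054, r_C = 2.72×0.9493^1.5 = 2.516.
Fraction of consumed A going to B: r_B/(r_B+r_C) = 0.2952.
C_B = 0.2952·C_{A0}·X = 0.2952×2.72×0.651 = 0.523 mol/dm³; Y_B = C_B/C_{A0} = 0.192.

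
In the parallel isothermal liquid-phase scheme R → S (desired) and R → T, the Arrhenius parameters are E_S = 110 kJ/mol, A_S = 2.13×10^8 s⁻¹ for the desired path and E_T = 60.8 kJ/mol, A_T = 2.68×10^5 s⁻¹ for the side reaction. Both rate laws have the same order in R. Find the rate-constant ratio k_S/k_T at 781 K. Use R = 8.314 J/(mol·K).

0.407

With equal orders, S_{S/T} = k_S/k_T = (A_S/A_T)·exp[(E_T−E_S)/(RT)].
(E_T−E_S)/(RT) = (60.8−110)×10³/(8.314×781) = -49200/6493 = -7.577.
k_S/k_T = (2.13×10^8/2.68×10^5)·exp(-7.577) = 794.8 × 5.120×10^-4 = 0.407.
Since E_S > E_T, raising the temperature improves selectivity toward S.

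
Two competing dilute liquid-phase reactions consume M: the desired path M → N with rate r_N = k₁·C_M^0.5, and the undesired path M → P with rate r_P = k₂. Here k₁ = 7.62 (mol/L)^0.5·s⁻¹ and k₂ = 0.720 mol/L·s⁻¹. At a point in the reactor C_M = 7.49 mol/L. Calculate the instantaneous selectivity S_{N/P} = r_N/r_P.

29.0

S_{N/P} = r_N/r_P = (k₁·C_M^0.5)/(k₂) = (k₁/k₂)·C_M^0.5.
= (7.62×7.490^0.5) / (0.720) = 20.85/0.7200 = 29.0.
Since the desired path is higher order in M, keeping C_M high (PFR or concentrated feed) favours N.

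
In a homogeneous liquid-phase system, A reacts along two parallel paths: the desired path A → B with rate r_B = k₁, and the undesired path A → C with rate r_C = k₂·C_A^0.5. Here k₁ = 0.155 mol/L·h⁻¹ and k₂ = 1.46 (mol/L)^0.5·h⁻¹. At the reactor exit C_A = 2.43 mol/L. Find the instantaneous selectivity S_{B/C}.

0.0681

S_{B/C} = r_B/r_C = (k₁)/(k₂·C_A^0.5) = (k₁/k₂)·C_A^-0.5.
= (0.155) / (1.46×2.430^0.5) = 0.1550/2.276 = 0.0681.
The undesired path is higher order in A, so low C_A (CSTR or dilute feed) favours B.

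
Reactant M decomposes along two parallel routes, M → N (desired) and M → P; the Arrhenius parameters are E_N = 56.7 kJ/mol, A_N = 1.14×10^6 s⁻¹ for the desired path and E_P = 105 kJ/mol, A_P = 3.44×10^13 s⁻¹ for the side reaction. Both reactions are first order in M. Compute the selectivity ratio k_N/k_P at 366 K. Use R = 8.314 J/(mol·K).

k_N/k_P = (A_N/A_P)·exp[−(E_N−E_P)/(RT)] = (A_N/A_P)·exp[(E_P−E_N)/(RT)].
(E_P−E_N)/(RT) = (105−56.7)×10³/(8.314×366) = 48300/3043 = 15.87.
k_N/k_P = (1.14×10^6/3.44×10^13)·exp(15.87) = 3.314×10^-8 × 7.825×10^6 = 0.259.

0.259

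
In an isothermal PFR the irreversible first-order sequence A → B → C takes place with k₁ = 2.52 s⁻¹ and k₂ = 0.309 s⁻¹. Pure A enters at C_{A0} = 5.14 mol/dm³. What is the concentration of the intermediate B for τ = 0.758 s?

The intermediate concentration in a first-order A→B→C sequence is C_B = k₁C_{A0}(e^(−k₁τ) − e^(−k₂τ))/(k₂−k₁).
e^(−k₁τ) = e^(−2.52×0.758) = e^(−1.910) = 0.1481; e^(−k₂τ) = e^(−0.2342) = 0.7912.
C_B = 2.52×5.14/(0.309−2.52) × (0.1481−0.7912) = (-5.858)×(-0.6431) = 3.768 mol/dm³.

3.77 mol/dm³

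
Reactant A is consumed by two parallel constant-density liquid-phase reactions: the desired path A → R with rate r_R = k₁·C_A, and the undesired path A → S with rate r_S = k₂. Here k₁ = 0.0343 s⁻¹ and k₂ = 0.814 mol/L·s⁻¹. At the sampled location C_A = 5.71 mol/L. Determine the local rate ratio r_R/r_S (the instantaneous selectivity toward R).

0.241

S_{R/S} = r_R/r_S = (k₁·C_A)/(k₂) = (k₁/k₂)·C_A.
= (0.0343×5.710) / (0.814) = 0.1959/0.8140 = 0.241.
Since the desired path is higher order in A, keeping C_A high (PFR or concentrated feed) favours R.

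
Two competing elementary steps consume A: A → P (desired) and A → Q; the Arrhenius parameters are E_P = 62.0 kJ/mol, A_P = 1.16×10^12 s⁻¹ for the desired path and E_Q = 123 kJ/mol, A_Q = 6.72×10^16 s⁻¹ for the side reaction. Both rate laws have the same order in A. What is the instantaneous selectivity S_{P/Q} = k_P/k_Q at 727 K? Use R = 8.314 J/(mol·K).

0.417

With equal orders, S_{P/Q} = k_P/k_Q = (A_P/A_Q)·exp[(E_Q−E_P)/(RT)].
(E_Q−E_P)/(RT) = (123−62.0)×10³/(8.314×727) = 61000/6044 = 10.09.
k_P/k_Q = (1.16×10^12/6.72×10^16)·exp(10.09) = 1.726×10^-5 × 24154 = 0.417.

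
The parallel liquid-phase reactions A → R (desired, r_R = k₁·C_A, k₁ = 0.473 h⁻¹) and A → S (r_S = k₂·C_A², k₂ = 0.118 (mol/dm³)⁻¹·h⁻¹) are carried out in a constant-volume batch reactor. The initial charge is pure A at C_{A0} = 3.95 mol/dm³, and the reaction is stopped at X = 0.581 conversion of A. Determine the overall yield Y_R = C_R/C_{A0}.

0.345

C_A = C_{A0}(1−X) = 1.655 mol/dm³.
Along a PFR/batch, dC_R/dC_A = −r_R/(r_R+r_S) = −k₁/(k₁+k₂·C_A).
Integrating from C_{A0} to C_A: C_R = (0.473/0.118)·ln[(0.473+0.118·3.95)/(0.473+0.118·1.66)] = 4.008·ln(0.9391/0.6683) = 1.364 mol/dm³.
Y_R = C_R/C_{A0} = 1.364/3.95 = 0.345.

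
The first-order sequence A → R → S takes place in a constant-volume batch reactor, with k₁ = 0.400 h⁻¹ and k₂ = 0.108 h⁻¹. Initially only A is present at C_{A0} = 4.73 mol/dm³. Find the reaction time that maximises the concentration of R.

4.48 h

For first-order series the maximum of C_R occurs at t_opt = ln(k₂/k₁)/(k₂−k₁).
= ln(0.108/0.400)/(0.108−0.400) = ln(0.2700)/-0.2920 = -1.309/-0.2920 = 4.48 h.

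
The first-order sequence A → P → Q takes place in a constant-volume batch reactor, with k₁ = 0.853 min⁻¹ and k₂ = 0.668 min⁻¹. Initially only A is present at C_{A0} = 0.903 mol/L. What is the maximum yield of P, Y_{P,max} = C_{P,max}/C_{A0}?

For a first-order series the maximum intermediate yield is C_{P,max}/C_{A0} = (k₁/k₂)^[k₂/(k₂−k₁)].
= (0.853/0.668)^(0.668/(0.668−0.853)) = (1.277)^(-3.611) = 0.4136.

0.414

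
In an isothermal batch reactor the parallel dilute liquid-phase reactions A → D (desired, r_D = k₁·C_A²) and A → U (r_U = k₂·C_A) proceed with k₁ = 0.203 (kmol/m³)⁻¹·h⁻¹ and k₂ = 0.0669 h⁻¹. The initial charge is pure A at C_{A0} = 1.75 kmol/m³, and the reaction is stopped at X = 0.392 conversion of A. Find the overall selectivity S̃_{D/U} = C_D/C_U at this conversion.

C_A = C_{A0}(1−X) = 1.064 kmol/m³.
Along a PFR/batch, dC_U/dC_A = −r_U/(r_D+r_U) = −k₂/(k₂+k₁·C_A).
Integrating from C_{A0} to C_A: C_U = (0.0669/0.203)·ln[(0.0669+0.203·1.75)/(0.0669+0.203·1.06)] = 0.3296·ln(0.4222/0.2829) = 0.1319 kmol/m³.
Then C_D = (C_{A0}−C_A) − C_U = 0.6860 − 0.1319 = 0.5541 kmol/m³.
S̃_{D/U} = C_D/C_U = 0.5541/0.1319 = 4.20.

4.20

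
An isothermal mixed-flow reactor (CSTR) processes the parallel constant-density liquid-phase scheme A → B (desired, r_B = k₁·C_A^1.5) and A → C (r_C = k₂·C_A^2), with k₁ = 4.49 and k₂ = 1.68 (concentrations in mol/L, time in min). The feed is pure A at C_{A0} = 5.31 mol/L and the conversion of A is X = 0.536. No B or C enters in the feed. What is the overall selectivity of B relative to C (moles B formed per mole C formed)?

Exit C_A = C_{A0}(1−X) = 5.31×0.464 = 2.464 mol/L.
A CSTR operates uniformly at the exit composition, giving r_B = 17.36 and r_C = 10.20 (each k·C_A^n at C_A = 2.464).
Overall selectivity = C_B/C_C = r_Bτ/(r_Cτ) = r_B/r_C = 1.70.

1.70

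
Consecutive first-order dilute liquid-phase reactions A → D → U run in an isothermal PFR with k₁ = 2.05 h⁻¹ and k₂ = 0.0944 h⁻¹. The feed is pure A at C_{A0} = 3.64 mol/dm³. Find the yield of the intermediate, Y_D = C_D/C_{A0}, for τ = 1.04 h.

0.826

Solving the coupled first-order balances gives C_D(τ) = [k₁/(k₂−k₁)]·C_{A0}·(e^(−k₁τ) − e^(−k₂τ)).
e^(−k₁τ) = e^(−2.05×1.04) = e^(−2.132) = 0.1186; e^(−k₂τ) = e^(−0.09818) = 0.9065.
C_D = 2.05×3.64/(0.0944−2.05) × (0.1186−0.9065) = (-3.816)×(-0.7879) = 3.006 mol/dm³.
Y_D = C_D/C_{A0} = 3.006/3.64 = 0.826.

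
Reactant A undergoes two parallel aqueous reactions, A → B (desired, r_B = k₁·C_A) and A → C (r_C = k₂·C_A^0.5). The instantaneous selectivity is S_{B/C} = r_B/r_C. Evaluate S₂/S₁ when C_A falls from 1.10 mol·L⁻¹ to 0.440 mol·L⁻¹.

S_{B/C} = (k₁/k₂)·C_A^0.5, so S₂/S₁ = (C_{A,2}/C_{A,1})^0.5.
= (0.440/1.10)^0.5 = (0.4000)^0.5 = 0.632.

0.632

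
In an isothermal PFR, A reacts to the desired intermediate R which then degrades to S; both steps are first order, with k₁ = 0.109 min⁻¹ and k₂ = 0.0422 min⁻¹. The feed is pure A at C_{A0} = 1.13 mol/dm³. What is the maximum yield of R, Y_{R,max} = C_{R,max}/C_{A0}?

Evaluating C_R at τ_opt = ln(k₂/k₁)/(k₂−k₁) gives C_{R,max}/C_{A0} = (k₁/k₂)^[k₂/(k₂−k₁)].
= (0.109/0.0422)^(0.0422/(0.0422−0.109)) = (2.583)^(-0.6317) = 0.5491.

0.549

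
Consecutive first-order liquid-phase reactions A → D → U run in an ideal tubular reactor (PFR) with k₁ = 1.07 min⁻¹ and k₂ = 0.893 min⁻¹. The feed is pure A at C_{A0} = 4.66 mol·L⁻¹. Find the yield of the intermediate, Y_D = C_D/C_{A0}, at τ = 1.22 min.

0.395

For first-order series with pure A initially, C_D(τ) = k₁C_{A0}/(k₂−k₁)·(e^(−k₁τ) − e^(−k₂τ)).
e^(−k₁τ) = e^(−1.07×1.22) = e^(−1.305) = 0.2711; e^(−k₂τ) = e^(−1.089) = 0.3364.
C_D = 1.07×4.66/(0.893−1.07) × (0.2711−0.3364) = (-28.17)×(-0.06533) = 1.840 mol·L⁻¹.
Y_D = C_D/C_{A0} = 1.840/4.66 = 0.395.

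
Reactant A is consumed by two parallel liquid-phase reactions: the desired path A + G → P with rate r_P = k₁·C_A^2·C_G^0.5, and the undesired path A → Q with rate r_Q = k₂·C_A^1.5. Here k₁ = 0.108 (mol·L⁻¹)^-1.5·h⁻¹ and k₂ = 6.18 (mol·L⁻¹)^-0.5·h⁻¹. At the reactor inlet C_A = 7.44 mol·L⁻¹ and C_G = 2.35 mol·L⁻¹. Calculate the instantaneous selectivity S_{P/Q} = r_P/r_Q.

S_{P/Q} = r_P/r_Q = (k₁·C_A^2·C_G^0.5)/(k₂·C_A^1.5) = (k₁/k₂)·C_A^0.5·C_G^0.5.
= (0.108×7.440^2×2.350^0.5) / (6.18×7.440^1.5) = 9.164/125.4 = 0.0731.

0.0731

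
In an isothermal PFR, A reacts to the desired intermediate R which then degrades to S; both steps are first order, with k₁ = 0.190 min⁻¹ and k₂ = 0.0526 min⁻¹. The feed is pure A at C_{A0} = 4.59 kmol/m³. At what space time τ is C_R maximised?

9.35 min

Setting dC_R/dτ = 0 gives τ_opt = ln(k₂/k₁)/(k₂−k₁).
= ln(0.0526/0.190)/(0.0526−0.190) = ln(0.2768)/-0.1374 = -1.284/-0.1374 = 9.35 min.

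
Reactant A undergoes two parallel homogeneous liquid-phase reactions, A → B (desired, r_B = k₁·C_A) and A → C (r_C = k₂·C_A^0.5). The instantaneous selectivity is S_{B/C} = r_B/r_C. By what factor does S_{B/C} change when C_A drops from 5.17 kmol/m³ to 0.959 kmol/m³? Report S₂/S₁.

0.431

S_{B/C} = (k₁/k₂)·C_A^0.5, so S₂/S₁ = (C_{A,2}/C_{A,1})^0.5.
= (0.959/5.17)^0.5 = (0.1855)^0.5 = 0.431.
Selectivity toward B falls as C_A falls — high-concentration operation is favoured.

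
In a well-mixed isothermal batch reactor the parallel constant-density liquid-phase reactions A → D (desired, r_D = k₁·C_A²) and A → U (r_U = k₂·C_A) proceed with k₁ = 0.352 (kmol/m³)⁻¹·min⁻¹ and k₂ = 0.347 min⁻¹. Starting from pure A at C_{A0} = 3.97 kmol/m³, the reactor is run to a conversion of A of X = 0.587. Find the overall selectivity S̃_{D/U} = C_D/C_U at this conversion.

2.72

C_A = C_{A0}(1−X) = 1.640 kmol/m³.
Along a PFR/batch, dC_U/dC_A = −r_U/(r_D+r_U) = −k₂/(k₂+k₁·C_A).
Integrating from C_{A0} to C_A: C_U = (0.347/0.352)·ln[(0.347+0.352·3.97)/(0.347+0.352·1.64)] = 0.9858·ln(1.744/0.9241) = 0.6263 kmol/m³.
Then C_D = (C_{A0}−C_A) − C_U = 2.330 − 0.6263 = 1.704 kmol/m³.
S̃_{D/U} = C_D/C_U = 1.704/0.6263 = 2.72.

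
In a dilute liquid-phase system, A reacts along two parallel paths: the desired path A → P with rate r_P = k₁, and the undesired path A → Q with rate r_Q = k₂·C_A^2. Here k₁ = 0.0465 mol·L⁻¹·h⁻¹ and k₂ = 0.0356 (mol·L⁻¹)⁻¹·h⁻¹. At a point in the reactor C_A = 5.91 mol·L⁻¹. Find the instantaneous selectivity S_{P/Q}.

S_{P/Q} = r_P/r_Q = (k₁)/(k₂·C_A^2) = (k₁/k₂)·C_A^-2.
= (0.0465) / (0.0356×5.910^2) = 0.04650/1.243 = 0.0374.

0.0374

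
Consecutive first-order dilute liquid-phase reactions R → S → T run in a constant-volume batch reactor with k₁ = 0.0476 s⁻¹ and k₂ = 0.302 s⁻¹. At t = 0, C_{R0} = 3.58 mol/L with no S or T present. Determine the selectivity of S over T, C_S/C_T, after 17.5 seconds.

0.166

For first-order series with pure R initially, C_S(t) = k₁C_{R0}/(k₂−k₁)·(e^(−k₁t) − e^(−k₂t)).
e^(−k₁t) = e^(−0.0476×17.5) = e^(−0.8330) = 0.4347; e^(−k₂t) = e^(−5.285) = 0.005067.
C_S = 0.0476×3.58/(0.302−0.0476) × (0.4347−0.005067) = 0.6698×0.4297 = 0.2878 mol/L.
C_R = C_{R0}e^(−k₁t) = 1.556 mol/L, so C_T = C_{R0}−C_R−C_S = 1.736 mol/L; C_S/C_T = 0.166.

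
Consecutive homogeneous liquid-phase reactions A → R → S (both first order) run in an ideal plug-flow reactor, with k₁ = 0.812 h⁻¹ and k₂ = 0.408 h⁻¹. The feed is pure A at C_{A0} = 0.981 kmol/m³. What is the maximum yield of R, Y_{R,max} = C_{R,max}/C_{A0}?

0.499

At the optimum, C_{R,max}/C_{A0} = (k₁/k₂)^[k₂/(k₂−k₁)].
= (0.812/0.408)^(0.408/(0.408−0.812)) = (1.990)^(-1.010) = 0.4991.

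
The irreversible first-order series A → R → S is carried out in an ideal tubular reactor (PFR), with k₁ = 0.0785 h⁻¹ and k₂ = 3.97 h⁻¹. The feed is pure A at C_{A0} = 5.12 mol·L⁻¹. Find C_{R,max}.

0.0935 mol·L⁻¹

Evaluating C_R at τ_opt = ln(k₂/k₁)/(k₂−k₁) gives C_{R,max}/C_{A0} = (k₁/k₂)^[k₂/(k₂−k₁)].
= (0.0785/3.97)^(3.97/(3.97−0.0785)) = (0.01977)^(1.020) = 0.01827.
C_{R,max} = 0.01827×5.12 = 0.0935 mol·L⁻¹.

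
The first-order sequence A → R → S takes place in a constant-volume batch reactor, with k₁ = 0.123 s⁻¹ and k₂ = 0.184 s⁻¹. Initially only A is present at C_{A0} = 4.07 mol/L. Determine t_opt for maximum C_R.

Setting dC_R/dt = 0 gives t_opt = ln(k₂/k₁)/(k₂−k₁).
= ln(0.184/0.123)/(0.184−0.123) = ln(1.496)/0.06100 = 0.4028/0.06100 = 6.60 s.

6.60 s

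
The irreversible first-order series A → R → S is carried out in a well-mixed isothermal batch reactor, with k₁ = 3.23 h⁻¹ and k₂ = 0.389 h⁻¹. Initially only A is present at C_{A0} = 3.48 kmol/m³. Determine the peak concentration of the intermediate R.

2.60 kmol/m³

For a first-order series the maximum intermediate yield is C_{R,max}/C_{A0} = (k₁/k₂)^[k₂/(k₂−k₁)].
= (3.23/0.389)^(0.389/(0.389−3.23)) = (8.303)^(-0.1369) = 0.7484.
C_{R,max} = 0.7484×3.48 = 2.60 kmol/m³.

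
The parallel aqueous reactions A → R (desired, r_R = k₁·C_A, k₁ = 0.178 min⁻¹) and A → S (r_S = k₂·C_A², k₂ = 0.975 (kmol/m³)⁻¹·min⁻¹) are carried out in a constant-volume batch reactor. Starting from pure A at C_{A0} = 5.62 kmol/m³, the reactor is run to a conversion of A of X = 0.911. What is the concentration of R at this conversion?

C_A = C_{A0}(1−X) = 0.5002 kmol/m³.
Along a PFR/batch, dC_R/dC_A = −r_R/(r_R+r_S) = −k₁/(k₁+k₂·C_A).
Integrating from C_{A0} to C_A: C_R = (0.178/0.975)·ln[(0.178+0.975·5.62)/(0.178+0.975·0.500)] = 0.1826·ln(5.657/0.6657) = 0.3907 kmol/m³.

0.391 kmol/m³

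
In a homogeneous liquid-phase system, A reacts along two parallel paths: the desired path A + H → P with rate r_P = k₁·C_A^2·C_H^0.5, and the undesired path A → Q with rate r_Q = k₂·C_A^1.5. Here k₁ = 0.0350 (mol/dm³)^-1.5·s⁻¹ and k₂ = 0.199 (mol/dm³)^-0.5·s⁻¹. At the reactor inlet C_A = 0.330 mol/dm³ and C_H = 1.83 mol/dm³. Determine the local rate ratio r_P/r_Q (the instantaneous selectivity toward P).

S_{P/Q} = r_P/r_Q = (k₁·C_A^2·C_H^0.5)/(k₂·C_A^1.5) = (k₁/k₂)·C_A^0.5·C_H^0.5.
= (0.0350×0.3300^2×1.830^0.5) / (0.199×0.3300^1.5) = 0.005156/0.03772 = 0.137.
Since the desired path is higher order in A, keeping C_A high (PFR or concentrated feed) favours P.

0.137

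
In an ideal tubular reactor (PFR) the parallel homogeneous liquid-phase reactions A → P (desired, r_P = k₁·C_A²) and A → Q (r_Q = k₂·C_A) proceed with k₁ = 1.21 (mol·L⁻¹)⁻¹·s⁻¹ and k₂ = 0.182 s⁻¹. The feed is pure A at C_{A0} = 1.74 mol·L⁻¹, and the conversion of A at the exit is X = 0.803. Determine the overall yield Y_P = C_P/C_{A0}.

0.687

C_A = C_{A0}(1−X) = 0.3428 mol·L⁻¹.
Along a PFR/batch, dC_Q/dC_A = −r_Q/(r_P+r_Q) = −k₂/(k₂+k₁·C_A).
Integrating from C_{A0} to C_A: C_Q = (0.182/1.21)·ln[(0.182+1.21·1.74)/(0.182+1.21·0.343)] = 0.1504·ln(2.287/0.5968) = 0.2021 mol·L⁻¹.
Then C_P = (C_{A0}−C_A) − C_Q = 1.397 − 0.2021 = 1.195 mol·L⁻¹.
Y_P = C_P/C_{A0} = 1.195/1.74 = 0.687.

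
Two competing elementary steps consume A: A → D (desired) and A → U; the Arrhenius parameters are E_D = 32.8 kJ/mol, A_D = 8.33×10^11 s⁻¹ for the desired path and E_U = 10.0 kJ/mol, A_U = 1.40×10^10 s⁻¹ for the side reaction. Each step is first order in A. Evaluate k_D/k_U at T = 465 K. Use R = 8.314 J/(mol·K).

0.163

k_D/k_U = (A_D/A_U)·exp[−(E_D−E_U)/(RT)] = (A_D/A_U)·exp[(E_U−E_D)/(RT)].
(E_U−E_D)/(RT) = (10.0−32.8)×10³/(8.314×465) = -22800/3866 = -5.898.
k_D/k_U = (8.33×10^11/1.40×10^10)·exp(-5.898) = 59.50 × 0.002746 = 0.163.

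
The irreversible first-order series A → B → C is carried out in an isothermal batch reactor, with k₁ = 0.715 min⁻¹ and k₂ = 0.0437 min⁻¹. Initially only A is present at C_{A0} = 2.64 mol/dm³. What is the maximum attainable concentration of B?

2.20 mol/dm³

Evaluating C_B at t_opt = ln(k₂/k₁)/(k₂−k₁) gives C_{B,max}/C_{A0} = (k₁/k₂)^[k₂/(k₂−k₁)].
= (0.715/0.0437)^(0.0437/(0.0437−0.715)) = (16.36)^(-0.06510) = 0.8336.
C_{B,max} = 0.8336×2.64 = 2.20 mol/dm³.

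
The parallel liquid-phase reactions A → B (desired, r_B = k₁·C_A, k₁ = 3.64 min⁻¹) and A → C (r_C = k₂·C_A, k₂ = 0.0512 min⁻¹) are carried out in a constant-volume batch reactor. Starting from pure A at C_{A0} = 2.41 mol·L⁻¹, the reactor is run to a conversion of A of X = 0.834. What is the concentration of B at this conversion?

C_A = C_{A0}(1−X) = 0.4001 mol·L⁻¹.
Both paths are first order in A, so the instantaneous fraction to B is constant: dC_B/d(−C_A) = k₁/(k₁+k₂) = 0.9861.
C_B = 0.9861·(C_{A0}−C_A) = 0.9861×2.010 = 1.98 mol·L⁻¹.

1.98 mol·L⁻¹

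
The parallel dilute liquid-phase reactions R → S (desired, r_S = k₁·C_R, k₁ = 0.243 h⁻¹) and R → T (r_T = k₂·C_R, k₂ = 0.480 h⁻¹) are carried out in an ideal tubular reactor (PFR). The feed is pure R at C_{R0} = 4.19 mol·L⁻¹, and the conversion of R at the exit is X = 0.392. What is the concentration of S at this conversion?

0.552 mol·L⁻¹

C_R = C_{R0}(1−X) = 2.548 mol·L⁻¹.
Both paths are first order in R, so the instantaneous fraction to S is constant: dC_S/d(−C_R) = k₁/(k₁+k₂) = 0.3361.
C_S = 0.3361·(C_{R0}−C_R) = 0.3361×1.642 = 0.552 mol·L⁻¹.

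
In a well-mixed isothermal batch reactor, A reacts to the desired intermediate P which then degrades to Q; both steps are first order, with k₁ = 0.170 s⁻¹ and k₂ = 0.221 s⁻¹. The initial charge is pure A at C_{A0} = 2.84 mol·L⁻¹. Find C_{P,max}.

0.911 mol·L⁻¹

Evaluating C_P at t_opt = ln(k₂/k₁)/(k₂−k₁) gives C_{P,max}/C_{A0} = (k₁/k₂)^[k₂/(k₂−k₁)].
= (0.170/0.221)^(0.221/(0.221−0.170)) = (0.7692)^(4.333) = 0.3208.
C_{P,max} = 0.3208×2.84 = 0.911 mol·L⁻¹.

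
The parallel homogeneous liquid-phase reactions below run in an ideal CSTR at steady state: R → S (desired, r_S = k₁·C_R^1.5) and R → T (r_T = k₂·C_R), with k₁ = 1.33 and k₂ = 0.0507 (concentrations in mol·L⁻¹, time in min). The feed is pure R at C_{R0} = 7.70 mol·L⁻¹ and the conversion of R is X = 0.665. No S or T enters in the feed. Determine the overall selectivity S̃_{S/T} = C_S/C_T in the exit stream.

Exit C_R = C_{R0}(1−X) = 7.70×0.335 = 2.579 mol·L⁻¹.
A CSTR operates uniformly at the exit composition, giving r_S = 5.510 and r_T = 0.1308 (each k·C_R^n at C_R = 2.579).
Overall selectivity = C_S/C_T = r_Sτ/(r_Tτ) = r_S/r_T = 42.1.

42.1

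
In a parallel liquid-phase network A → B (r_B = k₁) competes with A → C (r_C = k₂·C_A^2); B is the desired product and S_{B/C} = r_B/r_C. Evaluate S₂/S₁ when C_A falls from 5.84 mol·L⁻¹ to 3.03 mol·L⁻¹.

S_{B/C} = (k₁/k₂)·C_A^-2, so S₂/S₁ = (C_{A,2}/C_{A,1})^-2.
= (3.03/5.84)^(-2) = (0.5188)^(-2) = 3.71.

3.71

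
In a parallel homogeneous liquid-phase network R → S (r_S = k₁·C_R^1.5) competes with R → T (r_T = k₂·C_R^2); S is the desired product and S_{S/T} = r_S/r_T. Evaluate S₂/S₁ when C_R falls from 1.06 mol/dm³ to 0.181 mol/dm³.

S_{S/T} = (k₁/k₂)·C_R^-0.5, so S₂/S₁ = (C_{R,2}/C_{R,1})^-0.5.
= (0.181/1.06)^(-0.5) = (0.1708)^(-0.5) = 2.42.
Selectivity toward S rises as C_R falls — low-concentration operation is favoured.

2.42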